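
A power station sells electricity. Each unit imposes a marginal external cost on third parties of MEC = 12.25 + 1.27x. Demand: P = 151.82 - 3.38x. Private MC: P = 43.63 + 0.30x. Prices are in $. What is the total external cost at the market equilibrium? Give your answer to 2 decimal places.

$908.99

Market equilibrium (private): 43.63 + 0.30x = 151.82 - 3.38x → x_m = 29.3995.
Total external cost = ∫₀^{x_m} (12.25 + 1.27x) dx = 12.25×29.3995 + ½×1.27×29.3995² = 908.9938.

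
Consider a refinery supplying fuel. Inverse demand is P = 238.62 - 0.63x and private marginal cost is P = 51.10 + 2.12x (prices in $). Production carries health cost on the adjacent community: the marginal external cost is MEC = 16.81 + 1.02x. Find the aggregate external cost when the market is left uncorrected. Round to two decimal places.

Market equilibrium (private): 51.10 + 2.12x = 238.62 - 0.63x → x_m = 68.1891.
Total external cost = ∫₀^{x_m} (16.81 + 1.02x) dx = 16.81×68.1891 + ½×1.02×68.1891² = 3517.6330.

$3517.63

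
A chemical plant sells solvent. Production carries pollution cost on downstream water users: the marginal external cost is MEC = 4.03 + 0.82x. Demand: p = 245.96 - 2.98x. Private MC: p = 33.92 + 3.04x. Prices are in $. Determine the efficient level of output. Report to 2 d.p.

x* = 30.41

Social marginal cost = private MC + MEC = 37.95 + 3.86x.
Set SMC = demand: 37.95 + 3.86x = 245.96 - 2.98x → x* = 30.4108.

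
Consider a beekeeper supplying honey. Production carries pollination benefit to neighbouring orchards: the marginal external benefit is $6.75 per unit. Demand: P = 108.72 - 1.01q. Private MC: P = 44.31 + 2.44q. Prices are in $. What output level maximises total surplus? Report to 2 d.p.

Social marginal cost = private MC − MEB = 37.56 + 2.44q.
Set SMC = demand: 37.56 + 2.44q = 108.72 - 1.01q → q* = 20.6261.

q* = 20.63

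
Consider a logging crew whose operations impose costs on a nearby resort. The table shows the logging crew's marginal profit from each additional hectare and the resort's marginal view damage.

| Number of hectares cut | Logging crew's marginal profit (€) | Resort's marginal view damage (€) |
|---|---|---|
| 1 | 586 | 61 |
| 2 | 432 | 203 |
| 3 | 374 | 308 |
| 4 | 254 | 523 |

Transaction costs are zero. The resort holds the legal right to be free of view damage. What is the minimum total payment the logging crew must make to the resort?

€572

Efficient level: marginal profit ≥ marginal view damage through level 3, so k* = 3.
With the resort holding the right, the logging crew must at least compensate total damage at k*: 61 + 203 + 308 = 572.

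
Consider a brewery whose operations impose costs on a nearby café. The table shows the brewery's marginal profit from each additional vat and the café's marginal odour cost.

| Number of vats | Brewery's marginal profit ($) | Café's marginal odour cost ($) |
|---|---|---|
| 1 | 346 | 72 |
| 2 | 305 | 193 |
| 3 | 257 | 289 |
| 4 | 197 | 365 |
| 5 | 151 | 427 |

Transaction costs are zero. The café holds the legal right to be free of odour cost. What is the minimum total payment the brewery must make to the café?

Efficient level: marginal profit ≥ marginal odour cost through level 2, so k* = 2.
With the café holding the right, the brewery must at least compensate total damage at k*: 72 + 193 = 265.

$265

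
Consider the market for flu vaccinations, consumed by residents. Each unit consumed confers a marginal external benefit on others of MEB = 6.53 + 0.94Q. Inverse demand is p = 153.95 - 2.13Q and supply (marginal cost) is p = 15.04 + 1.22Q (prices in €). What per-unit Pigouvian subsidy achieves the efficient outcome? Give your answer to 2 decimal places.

Social marginal benefit = demand + MEB = 160.48 - 1.19Q.
Set SMB = MC: 160.48 - 1.19Q = 15.04 + 1.22Q → Q* = 60.3485.
The Pigouvian subsidy equals MEB at Q*: 6.53 + 0.94×60.3485 = 63.2576.

subsidy = €63.26 per unit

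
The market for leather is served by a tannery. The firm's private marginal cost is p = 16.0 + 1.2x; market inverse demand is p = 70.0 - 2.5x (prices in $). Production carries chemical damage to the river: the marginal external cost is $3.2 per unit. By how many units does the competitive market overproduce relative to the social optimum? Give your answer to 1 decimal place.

Market equilibrium (private): 16.0 + 1.2x = 70.0 - 2.5x → x_m = 14.5946.
Social marginal cost = private MC + MEC = 19.2 + 1.2x.
Set SMC = demand: 19.2 + 1.2x = 70.0 - 2.5x → x* = 13.7297.
Gap = |14.5946 − 13.7297| = 0.8649.

0.9 units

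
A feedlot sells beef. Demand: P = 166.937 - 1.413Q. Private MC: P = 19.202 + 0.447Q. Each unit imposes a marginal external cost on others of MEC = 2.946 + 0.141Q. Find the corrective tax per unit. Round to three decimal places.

tax = 13.149 per unit

Social marginal cost = private MC + MEC = 22.148 + 0.588Q.
Set SMC = demand: 22.148 + 0.588Q = 166.937 - 1.413Q → Q* = 72.3583.
The Pigouvian tax equals MEC at Q*: 2.946 + 0.141×72.3583 = 13.1485.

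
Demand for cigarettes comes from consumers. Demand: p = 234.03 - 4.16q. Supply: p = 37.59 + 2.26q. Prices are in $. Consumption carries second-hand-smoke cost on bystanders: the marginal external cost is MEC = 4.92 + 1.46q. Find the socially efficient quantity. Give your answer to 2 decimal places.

q* = 24.30

Social marginal benefit = demand − MEC = 229.11 - 5.62q.
Set SMB = MC: 229.11 - 5.62q = 37.59 + 2.26q → q* = 24.3046.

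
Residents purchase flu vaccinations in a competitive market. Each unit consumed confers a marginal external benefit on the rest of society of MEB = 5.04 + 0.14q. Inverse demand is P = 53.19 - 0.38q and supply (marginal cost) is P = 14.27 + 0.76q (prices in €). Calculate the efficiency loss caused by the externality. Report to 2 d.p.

Market equilibrium (private): 14.27 + 0.76q = 53.19 - 0.38q → q_m = 34.1404.
Social marginal benefit = demand + MEB = 58.23 - 0.24q.
Set SMB = MC: 58.23 - 0.24q = 14.27 + 0.76q → q* = 43.9600.
Height of the DWL triangle at q_m is SMB(q_m) − MC(q_m) = MEB(q_m) = 9.8196.
DWL = ½ × 9.8196 × 9.8196 = 48.2123.

DWL = €48.21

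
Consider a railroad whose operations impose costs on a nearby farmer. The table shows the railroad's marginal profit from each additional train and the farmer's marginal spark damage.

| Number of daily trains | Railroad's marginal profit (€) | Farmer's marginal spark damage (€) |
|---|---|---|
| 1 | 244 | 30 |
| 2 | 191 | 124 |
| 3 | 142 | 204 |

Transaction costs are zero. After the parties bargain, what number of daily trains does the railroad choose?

2

Bargaining reaches the level where marginal profit last exceeds marginal spark damage.
That holds through level 2 (191 ≥ 124) but not at 3 (142 < 204).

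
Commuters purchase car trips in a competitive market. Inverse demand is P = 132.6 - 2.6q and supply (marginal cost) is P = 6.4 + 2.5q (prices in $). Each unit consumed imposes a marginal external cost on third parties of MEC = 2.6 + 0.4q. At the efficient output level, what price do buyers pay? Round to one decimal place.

P = $74.2

Social marginal benefit = demand − MEC = 130.0 - 3.0q.
Set SMB = MC: 130.0 - 3.0q = 6.4 + 2.5q → q* = 22.4727.
Consumer price on the demand curve at q*: 132.6 − 2.6×22.4727 = 74.1710.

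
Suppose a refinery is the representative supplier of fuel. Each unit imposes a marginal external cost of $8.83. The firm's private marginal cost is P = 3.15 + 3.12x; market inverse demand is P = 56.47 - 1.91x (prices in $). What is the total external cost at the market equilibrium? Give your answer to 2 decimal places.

Market equilibrium (private): 3.15 + 3.12x = 56.47 - 1.91x → x_m = 10.6004.
Total external cost = MEC × x_m = 8.83 × 10.6004 = 93.6015.

$93.60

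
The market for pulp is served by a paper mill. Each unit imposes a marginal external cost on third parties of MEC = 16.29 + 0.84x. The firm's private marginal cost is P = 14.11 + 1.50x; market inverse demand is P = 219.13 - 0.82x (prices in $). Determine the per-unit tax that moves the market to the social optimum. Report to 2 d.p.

Social marginal cost = private MC + MEC = 30.40 + 2.34x.
Set SMC = demand: 30.40 + 2.34x = 219.13 - 0.82x → x* = 59.7247.
The Pigouvian tax equals MEC at x*: 16.29 + 0.84×59.7247 = 66.4587.

tax = $66.46 per unit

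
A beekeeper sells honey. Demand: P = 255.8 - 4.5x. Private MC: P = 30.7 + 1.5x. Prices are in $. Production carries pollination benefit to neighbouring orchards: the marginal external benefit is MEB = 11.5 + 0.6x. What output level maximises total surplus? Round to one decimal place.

x* = 43.8

Social marginal cost = private MC − MEB = 19.2 + 0.9x.
Set SMC = demand: 19.2 + 0.9x = 255.8 - 4.5x → x* = 43.8148.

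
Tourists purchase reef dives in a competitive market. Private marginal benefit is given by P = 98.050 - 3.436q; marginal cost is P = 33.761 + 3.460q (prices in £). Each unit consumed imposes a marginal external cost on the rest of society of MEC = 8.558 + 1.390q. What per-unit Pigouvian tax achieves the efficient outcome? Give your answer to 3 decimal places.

tax = £17.907 per unit

Social marginal benefit = demand − MEC = 89.492 - 4.826q.
Set SMB = MC: 89.492 - 4.826q = 33.761 + 3.460q → q* = 6.7259.
The Pigouvian tax equals MEC at q*: 8.558 + 1.390×6.7259 = 17.9070.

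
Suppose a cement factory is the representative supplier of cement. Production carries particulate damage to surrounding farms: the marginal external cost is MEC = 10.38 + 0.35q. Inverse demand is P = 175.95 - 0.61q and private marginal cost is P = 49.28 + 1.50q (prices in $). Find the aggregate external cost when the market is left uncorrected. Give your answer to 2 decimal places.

$1253.84

Market equilibrium (private): 49.28 + 1.50q = 175.95 - 0.61q → q_m = 60.0332.
Total external cost = ∫₀^{q_m} (10.38 + 0.35q) dq = 10.38×60.0332 + ½×0.35×60.0332² = 1253.8420.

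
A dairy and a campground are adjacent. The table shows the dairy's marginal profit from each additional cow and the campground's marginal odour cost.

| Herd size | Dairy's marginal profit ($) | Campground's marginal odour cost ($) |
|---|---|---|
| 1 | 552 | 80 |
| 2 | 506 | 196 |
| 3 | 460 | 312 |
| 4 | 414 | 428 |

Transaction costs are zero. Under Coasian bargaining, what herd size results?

3

Bargaining reaches the level where marginal profit last exceeds marginal odour cost.
That holds through level 3 (460 ≥ 312) but not at 4 (414 < 428).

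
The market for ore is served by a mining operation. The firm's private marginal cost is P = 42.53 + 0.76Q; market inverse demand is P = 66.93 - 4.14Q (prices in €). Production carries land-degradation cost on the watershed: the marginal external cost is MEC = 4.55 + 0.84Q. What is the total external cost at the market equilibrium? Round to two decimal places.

Market equilibrium (private): 42.53 + 0.76Q = 66.93 - 4.14Q → Q_m = 4.9796.
Total external cost = ∫₀^{Q_m} (4.55 + 0.84Q) dQ = 4.55×4.9796 + ½×0.84×4.9796² = 33.0717.

€33.07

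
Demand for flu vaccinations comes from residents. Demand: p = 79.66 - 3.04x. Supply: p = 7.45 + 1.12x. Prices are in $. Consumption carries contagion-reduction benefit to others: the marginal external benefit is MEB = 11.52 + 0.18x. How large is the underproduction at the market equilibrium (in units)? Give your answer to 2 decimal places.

3.68 units

Market equilibrium (private): 7.45 + 1.12x = 79.66 - 3.04x → x_m = 17.3582.
Social marginal benefit = demand + MEB = 91.18 - 2.86x.
Set SMB = MC: 91.18 - 2.86x = 7.45 + 1.12x → x* = 21.0377.
Gap = |17.3582 − 21.0377| = 3.6795.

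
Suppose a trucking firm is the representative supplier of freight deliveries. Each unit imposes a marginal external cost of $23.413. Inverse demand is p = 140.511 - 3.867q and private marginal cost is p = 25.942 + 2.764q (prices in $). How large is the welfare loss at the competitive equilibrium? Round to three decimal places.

Market equilibrium (private): 25.942 + 2.764q = 140.511 - 3.867q → q_m = 17.2778.
Social marginal cost = private MC + MEC = 49.355 + 2.764q.
Set SMC = demand: 49.355 + 2.764q = 140.511 - 3.867q → q* = 13.7469.
Height of the DWL triangle at q_m is SMC(q_m) − demand(q_m) = MEC(q_m) = 23.4130.
DWL = ½ × 3.5309 × 23.4130 = 41.3345.

DWL = $41.334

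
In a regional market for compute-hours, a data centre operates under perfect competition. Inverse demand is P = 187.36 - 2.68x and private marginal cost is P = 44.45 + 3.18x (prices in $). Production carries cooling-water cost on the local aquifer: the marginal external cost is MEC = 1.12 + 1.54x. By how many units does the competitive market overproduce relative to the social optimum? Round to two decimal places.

5.23 units

Market equilibrium (private): 44.45 + 3.18x = 187.36 - 2.68x → x_m = 24.3874.
Social marginal cost = private MC + MEC = 45.57 + 4.72x.
Set SMC = demand: 45.57 + 4.72x = 187.36 - 2.68x → x* = 19.1608.
Gap = |24.3874 − 19.1608| = 5.2266.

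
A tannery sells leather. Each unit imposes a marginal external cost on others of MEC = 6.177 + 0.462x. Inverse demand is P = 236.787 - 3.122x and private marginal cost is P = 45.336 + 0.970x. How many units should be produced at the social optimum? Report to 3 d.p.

Social marginal cost = private MC + MEC = 51.513 + 1.432x.
Set SMC = demand: 51.513 + 1.432x = 236.787 - 3.122x → x* = 40.6838.

x* = 40.684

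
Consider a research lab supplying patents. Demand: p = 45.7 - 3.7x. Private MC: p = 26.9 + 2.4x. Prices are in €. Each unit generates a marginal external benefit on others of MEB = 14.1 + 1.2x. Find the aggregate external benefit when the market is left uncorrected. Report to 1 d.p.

Market equilibrium (private): 26.9 + 2.4x = 45.7 - 3.7x → x_m = 3.0820.
Total external benefit = ∫₀^{x_m} (14.1 + 1.2x) dx = 14.1×3.0820 + ½×1.2×3.0820² = 49.1554.

€49.2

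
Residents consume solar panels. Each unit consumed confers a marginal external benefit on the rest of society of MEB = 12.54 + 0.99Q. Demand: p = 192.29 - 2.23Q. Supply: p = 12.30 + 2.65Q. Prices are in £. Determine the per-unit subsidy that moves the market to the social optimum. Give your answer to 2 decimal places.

Social marginal benefit = demand + MEB = 204.83 - 1.24Q.
Set SMB = MC: 204.83 - 1.24Q = 12.30 + 2.65Q → Q* = 49.4936.
The Pigouvian subsidy equals MEB at Q*: 12.54 + 0.99×49.4936 = 61.5387.

subsidy = £61.54 per unit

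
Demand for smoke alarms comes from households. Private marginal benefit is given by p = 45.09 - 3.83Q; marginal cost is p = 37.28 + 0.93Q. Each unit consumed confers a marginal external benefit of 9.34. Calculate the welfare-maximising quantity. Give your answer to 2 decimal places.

Social marginal benefit = demand + MEB = 54.43 - 3.83Q.
Set SMB = MC: 54.43 - 3.83Q = 37.28 + 0.93Q → Q* = 3.6029.

Q* = 3.60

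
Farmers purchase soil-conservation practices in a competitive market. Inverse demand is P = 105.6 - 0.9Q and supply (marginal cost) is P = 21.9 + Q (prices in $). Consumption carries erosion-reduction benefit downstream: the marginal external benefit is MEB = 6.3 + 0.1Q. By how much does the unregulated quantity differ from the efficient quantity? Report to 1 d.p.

Market equilibrium (private): 21.9 + Q = 105.6 - 0.9Q → Q_m = 44.0526.
Social marginal benefit = demand + MEB = 111.9 - 0.8Q.
Set SMB = MC: 111.9 - 0.8Q = 21.9 + Q → Q* = 50.0000.
Gap = |44.0526 − 50.0000| = 5.9474.

5.9 units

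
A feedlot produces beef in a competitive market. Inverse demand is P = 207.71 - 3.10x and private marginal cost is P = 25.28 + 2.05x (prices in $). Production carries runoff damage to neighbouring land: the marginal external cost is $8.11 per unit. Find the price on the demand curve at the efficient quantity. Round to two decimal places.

Social marginal cost = private MC + MEC = 33.39 + 2.05x.
Set SMC = demand: 33.39 + 2.05x = 207.71 - 3.10x → x* = 33.8485.
Consumer price on the demand curve at x*: 207.71 − 3.10×33.8485 = 102.7797.

P = $102.78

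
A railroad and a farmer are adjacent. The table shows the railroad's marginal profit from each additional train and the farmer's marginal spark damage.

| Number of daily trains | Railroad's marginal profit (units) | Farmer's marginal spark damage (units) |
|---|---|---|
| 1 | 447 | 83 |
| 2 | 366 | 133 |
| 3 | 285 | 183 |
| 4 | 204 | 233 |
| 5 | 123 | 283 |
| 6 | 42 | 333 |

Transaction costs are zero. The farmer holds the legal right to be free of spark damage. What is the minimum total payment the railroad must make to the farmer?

399

Efficient level: marginal profit ≥ marginal spark damage through level 3, so k* = 3.
With the farmer holding the right, the railroad must at least compensate total damage at k*: 83 + 133 + 183 = 399.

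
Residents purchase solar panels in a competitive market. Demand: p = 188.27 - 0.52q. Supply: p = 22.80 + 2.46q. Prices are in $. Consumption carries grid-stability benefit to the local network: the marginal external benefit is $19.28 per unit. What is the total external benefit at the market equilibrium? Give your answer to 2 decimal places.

Market equilibrium (private): 22.80 + 2.46q = 188.27 - 0.52q → q_m = 55.5268.
Total external benefit = MEB × q_m = 19.28 × 55.5268 = 1070.5567.

$1070.56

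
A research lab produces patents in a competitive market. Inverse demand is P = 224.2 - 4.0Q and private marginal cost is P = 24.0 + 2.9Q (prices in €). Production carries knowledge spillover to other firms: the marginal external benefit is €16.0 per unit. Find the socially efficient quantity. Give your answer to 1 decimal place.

Social marginal cost = private MC − MEB = 8.0 + 2.9Q.
Set SMC = demand: 8.0 + 2.9Q = 224.2 - 4.0Q → Q* = 31.3333.

Q* = 31.3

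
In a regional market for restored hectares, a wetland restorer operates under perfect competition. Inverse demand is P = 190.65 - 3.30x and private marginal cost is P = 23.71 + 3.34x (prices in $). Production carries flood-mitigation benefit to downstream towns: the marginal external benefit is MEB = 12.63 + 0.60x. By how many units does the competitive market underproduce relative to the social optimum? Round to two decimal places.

4.59 units

Market equilibrium (private): 23.71 + 3.34x = 190.65 - 3.30x → x_m = 25.1416.
Social marginal cost = private MC − MEB = 11.08 + 2.74x.
Set SMC = demand: 11.08 + 2.74x = 190.65 - 3.30x → x* = 29.7301.
Gap = |25.1416 − 29.7301| = 4.5885.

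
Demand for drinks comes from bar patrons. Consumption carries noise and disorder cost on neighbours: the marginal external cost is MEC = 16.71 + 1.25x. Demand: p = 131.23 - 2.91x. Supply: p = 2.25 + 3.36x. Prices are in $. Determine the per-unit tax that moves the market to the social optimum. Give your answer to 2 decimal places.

Social marginal benefit = demand − MEC = 114.52 - 4.16x.
Set SMB = MC: 114.52 - 4.16x = 2.25 + 3.36x → x* = 14.9295.
The Pigouvian tax equals MEC at x*: 16.71 + 1.25×14.9295 = 35.3719.

tax = $35.37 per unit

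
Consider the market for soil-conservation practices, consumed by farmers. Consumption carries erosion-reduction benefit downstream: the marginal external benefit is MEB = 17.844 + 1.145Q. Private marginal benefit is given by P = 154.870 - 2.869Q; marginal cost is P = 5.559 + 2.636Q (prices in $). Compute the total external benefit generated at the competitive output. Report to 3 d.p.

Market equilibrium (private): 5.559 + 2.636Q = 154.870 - 2.869Q → Q_m = 27.1228.
Total external benefit = ∫₀^{Q_m} (17.844 + 1.145Q) dQ = 17.844×27.1228 + ½×1.145×27.1228² = 905.1367.

$905.137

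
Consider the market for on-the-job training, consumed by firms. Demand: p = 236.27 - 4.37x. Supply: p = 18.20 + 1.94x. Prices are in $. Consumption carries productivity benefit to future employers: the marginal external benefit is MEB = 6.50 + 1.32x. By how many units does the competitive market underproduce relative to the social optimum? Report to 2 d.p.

10.44 units

Market equilibrium (private): 18.20 + 1.94x = 236.27 - 4.37x → x_m = 34.5594.
Social marginal benefit = demand + MEB = 242.77 - 3.05x.
Set SMB = MC: 242.77 - 3.05x = 18.20 + 1.94x → x* = 45.0040.
Gap = |34.5594 − 45.0040| = 10.4446.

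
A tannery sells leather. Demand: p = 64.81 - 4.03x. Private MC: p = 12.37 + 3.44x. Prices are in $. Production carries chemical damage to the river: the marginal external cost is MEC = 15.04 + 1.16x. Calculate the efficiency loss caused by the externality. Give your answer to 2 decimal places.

DWL = $31.14

Market equilibrium (private): 12.37 + 3.44x = 64.81 - 4.03x → x_m = 7.0201.
Social marginal cost = private MC + MEC = 27.41 + 4.60x.
Set SMC = demand: 27.41 + 4.60x = 64.81 - 4.03x → x* = 4.3337.
The welfare-loss triangle has base |x_m − x*| and height MEC(x_m) (the vertical gap between SMC and demand is zero at x* and MEC at x_m).
DWL = ½ × 2.6864 × 23.1833 = 31.1398.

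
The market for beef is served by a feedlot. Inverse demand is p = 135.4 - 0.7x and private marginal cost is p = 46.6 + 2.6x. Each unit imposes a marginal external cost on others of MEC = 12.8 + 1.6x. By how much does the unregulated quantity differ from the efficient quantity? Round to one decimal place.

11.4 units

Market equilibrium (private): 46.6 + 2.6x = 135.4 - 0.7x → x_m = 26.9091.
Social marginal cost = private MC + MEC = 59.4 + 4.2x.
Set SMC = demand: 59.4 + 4.2x = 135.4 - 0.7x → x* = 15.5102.
Gap = |26.9091 − 15.5102| = 11.3989.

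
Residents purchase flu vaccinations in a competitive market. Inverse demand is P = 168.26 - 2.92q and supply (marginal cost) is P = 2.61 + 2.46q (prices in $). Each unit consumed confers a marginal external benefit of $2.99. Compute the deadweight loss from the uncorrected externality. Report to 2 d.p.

Market equilibrium (private): 2.61 + 2.46q = 168.26 - 2.92q → q_m = 30.7900.
Social marginal benefit = demand + MEB = 171.25 - 2.92q.
Set SMB = MC: 171.25 - 2.92q = 2.61 + 2.46q → q* = 31.3457.
Height of the DWL triangle at q_m is SMB(q_m) − MC(q_m) = MEB(q_m) = 2.9900.
DWL = ½ × 0.5557 × 2.9900 = 0.8308.

DWL = $0.83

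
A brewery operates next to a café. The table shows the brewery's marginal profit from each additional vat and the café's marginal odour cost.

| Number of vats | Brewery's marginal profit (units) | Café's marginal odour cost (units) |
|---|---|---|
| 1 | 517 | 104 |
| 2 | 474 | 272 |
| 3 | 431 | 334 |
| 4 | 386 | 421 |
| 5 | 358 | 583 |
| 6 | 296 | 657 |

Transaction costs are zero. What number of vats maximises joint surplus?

Bargaining reaches the level where marginal profit last exceeds marginal odour cost.
That holds through level 3 (431 ≥ 334) but not at 4 (386 < 421).

3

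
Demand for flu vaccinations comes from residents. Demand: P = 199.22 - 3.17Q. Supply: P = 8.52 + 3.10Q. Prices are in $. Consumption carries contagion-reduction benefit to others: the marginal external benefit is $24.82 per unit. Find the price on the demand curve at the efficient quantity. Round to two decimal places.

P = $90.26

Social marginal benefit = demand + MEB = 224.04 - 3.17Q.
Set SMB = MC: 224.04 - 3.17Q = 8.52 + 3.10Q → Q* = 34.3732.
Consumer price on the demand curve at Q*: 199.22 − 3.17×34.3732 = 90.2570.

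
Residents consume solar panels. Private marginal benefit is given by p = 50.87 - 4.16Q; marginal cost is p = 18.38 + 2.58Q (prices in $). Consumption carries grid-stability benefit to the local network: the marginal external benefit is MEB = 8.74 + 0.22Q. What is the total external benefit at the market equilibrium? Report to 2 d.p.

$44.69

Market equilibrium (private): 18.38 + 2.58Q = 50.87 - 4.16Q → Q_m = 4.8205.
Total external benefit = ∫₀^{Q_m} (8.74 + 0.22Q) dQ = 8.74×4.8205 + ½×0.22×4.8205² = 44.6873.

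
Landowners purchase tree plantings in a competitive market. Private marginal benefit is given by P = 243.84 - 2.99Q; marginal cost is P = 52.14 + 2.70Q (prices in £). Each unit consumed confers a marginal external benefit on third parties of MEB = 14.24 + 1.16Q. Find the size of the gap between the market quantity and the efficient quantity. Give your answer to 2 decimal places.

Market equilibrium (private): 52.14 + 2.70Q = 243.84 - 2.99Q → Q_m = 33.6907.
Social marginal benefit = demand + MEB = 258.08 - 1.83Q.
Set SMB = MC: 258.08 - 1.83Q = 52.14 + 2.70Q → Q* = 45.4614.
Gap = |33.6907 − 45.4614| = 11.7707.

11.77 units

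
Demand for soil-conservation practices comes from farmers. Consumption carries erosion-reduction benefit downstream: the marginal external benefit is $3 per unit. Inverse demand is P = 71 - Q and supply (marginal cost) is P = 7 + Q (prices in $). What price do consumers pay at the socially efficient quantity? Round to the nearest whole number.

Social marginal benefit = demand + MEB = 74 - Q.
Set SMB = MC: 74 - Q = 7 + Q → Q* = 33.5000.
Consumer price on the demand curve at Q*: 71 − 1×33.5000 = 37.5000.

P = $38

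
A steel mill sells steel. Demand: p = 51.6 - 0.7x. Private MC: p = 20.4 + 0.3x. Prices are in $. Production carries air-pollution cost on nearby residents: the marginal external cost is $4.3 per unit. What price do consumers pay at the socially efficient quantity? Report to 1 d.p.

P = $32.8

Social marginal cost = private MC + MEC = 24.7 + 0.3x.
Set SMC = demand: 24.7 + 0.3x = 51.6 - 0.7x → x* = 26.9000.
Consumer price on the demand curve at x*: 51.6 − 0.7×26.9000 = 32.7700.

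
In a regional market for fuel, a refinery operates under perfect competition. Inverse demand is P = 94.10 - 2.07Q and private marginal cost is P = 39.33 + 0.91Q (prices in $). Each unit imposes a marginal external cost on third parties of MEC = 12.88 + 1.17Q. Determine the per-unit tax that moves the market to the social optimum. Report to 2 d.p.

Social marginal cost = private MC + MEC = 52.21 + 2.08Q.
Set SMC = demand: 52.21 + 2.08Q = 94.10 - 2.07Q → Q* = 10.0940.
The Pigouvian tax equals MEC at Q*: 12.88 + 1.17×10.0940 = 24.6900.

tax = $24.69 per unit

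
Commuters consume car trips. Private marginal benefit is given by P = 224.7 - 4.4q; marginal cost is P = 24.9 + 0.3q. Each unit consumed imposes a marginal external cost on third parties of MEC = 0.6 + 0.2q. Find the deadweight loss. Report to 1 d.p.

Market equilibrium (private): 24.9 + 0.3q = 224.7 - 4.4q → q_m = 42.5106.
Social marginal benefit = demand − MEC = 224.1 - 4.6q.
Set SMB = MC: 224.1 - 4.6q = 24.9 + 0.3q → q* = 40.6531.
The loss is the area between SMB and MC from q* to q_m; with linear curves that's a triangle of height MEC(q_m).
DWL = ½ × 1.8575 × 9.1021 = 8.4536.

DWL = 8.5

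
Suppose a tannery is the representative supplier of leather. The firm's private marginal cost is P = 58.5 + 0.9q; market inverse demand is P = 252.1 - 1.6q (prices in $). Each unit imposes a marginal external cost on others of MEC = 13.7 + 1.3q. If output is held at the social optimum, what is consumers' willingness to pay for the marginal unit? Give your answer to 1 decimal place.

Social marginal cost = private MC + MEC = 72.2 + 2.2q.
Set SMC = demand: 72.2 + 2.2q = 252.1 - 1.6q → q* = 47.3421.
Consumer price on the demand curve at q*: 252.1 − 1.6×47.3421 = 176.3526.

P = $176.4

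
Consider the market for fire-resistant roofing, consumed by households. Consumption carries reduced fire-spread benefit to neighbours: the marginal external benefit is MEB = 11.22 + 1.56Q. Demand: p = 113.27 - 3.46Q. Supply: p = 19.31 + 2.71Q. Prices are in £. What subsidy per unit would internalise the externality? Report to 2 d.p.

Social marginal benefit = demand + MEB = 124.49 - 1.90Q.
Set SMB = MC: 124.49 - 1.90Q = 19.31 + 2.71Q → Q* = 22.8156.
The Pigouvian subsidy equals MEB at Q*: 11.22 + 1.56×22.8156 = 46.8123.

subsidy = £46.81 per unit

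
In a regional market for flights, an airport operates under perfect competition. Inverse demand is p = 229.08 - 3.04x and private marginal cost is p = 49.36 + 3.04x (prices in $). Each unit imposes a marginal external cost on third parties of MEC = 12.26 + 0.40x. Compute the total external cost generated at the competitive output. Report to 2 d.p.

$537.15

Market equilibrium (private): 49.36 + 3.04x = 229.08 - 3.04x → x_m = 29.5592.
Total external cost = ∫₀^{x_m} (12.26 + 0.40x) dx = 12.26×29.5592 + ½×0.40×29.5592² = 537.1451.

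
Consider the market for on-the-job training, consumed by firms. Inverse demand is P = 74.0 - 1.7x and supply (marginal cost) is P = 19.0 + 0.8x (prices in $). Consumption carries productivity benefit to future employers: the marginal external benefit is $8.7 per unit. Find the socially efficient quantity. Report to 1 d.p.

Social marginal benefit = demand + MEB = 82.7 - 1.7x.
Set SMB = MC: 82.7 - 1.7x = 19.0 + 0.8x → x* = 25.4800.

x* = 25.5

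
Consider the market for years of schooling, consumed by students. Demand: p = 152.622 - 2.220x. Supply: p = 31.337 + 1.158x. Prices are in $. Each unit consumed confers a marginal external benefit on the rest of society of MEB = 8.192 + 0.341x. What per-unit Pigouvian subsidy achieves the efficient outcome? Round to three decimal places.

subsidy = $22.730 per unit

Social marginal benefit = demand + MEB = 160.814 - 1.879x.
Set SMB = MC: 160.814 - 1.879x = 31.337 + 1.158x → x* = 42.6332.
The Pigouvian subsidy equals MEB at x*: 8.192 + 0.341×42.6332 = 22.7299.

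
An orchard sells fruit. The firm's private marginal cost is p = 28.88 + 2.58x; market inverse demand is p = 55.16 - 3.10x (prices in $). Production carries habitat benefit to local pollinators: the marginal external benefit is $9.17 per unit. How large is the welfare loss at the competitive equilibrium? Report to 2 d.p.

DWL = $7.40

Market equilibrium (private): 28.88 + 2.58x = 55.16 - 3.10x → x_m = 4.6268.
Social marginal cost = private MC − MEB = 19.71 + 2.58x.
Set SMC = demand: 19.71 + 2.58x = 55.16 - 3.10x → x* = 6.2412.
Height of the DWL triangle at x_m is demand(x_m) − SMC(x_m) = MEB(x_m) = 9.1700.
DWL = ½ × 1.6144 × 9.1700 = 7.4020.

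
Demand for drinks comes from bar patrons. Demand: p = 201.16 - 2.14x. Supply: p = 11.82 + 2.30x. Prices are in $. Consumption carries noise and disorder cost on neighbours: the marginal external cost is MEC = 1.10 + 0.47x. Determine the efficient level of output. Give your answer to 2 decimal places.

Social marginal benefit = demand − MEC = 200.06 - 2.61x.
Set SMB = MC: 200.06 - 2.61x = 11.82 + 2.30x → x* = 38.3381.

x* = 38.34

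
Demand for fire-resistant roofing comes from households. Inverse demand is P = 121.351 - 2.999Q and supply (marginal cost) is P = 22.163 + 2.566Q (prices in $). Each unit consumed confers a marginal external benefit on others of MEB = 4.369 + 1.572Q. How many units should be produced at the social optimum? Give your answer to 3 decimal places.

Social marginal benefit = demand + MEB = 125.720 - 1.427Q.
Set SMB = MC: 125.720 - 1.427Q = 22.163 + 2.566Q → Q* = 25.9346.

Q* = 25.935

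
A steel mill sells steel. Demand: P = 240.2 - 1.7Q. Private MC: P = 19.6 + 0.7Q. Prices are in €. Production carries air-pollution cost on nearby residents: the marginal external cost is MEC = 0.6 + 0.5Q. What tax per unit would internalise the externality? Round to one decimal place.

tax = €38.5 per unit

Social marginal cost = private MC + MEC = 20.2 + 1.2Q.
Set SMC = demand: 20.2 + 1.2Q = 240.2 - 1.7Q → Q* = 75.8621.
The Pigouvian tax equals MEC at Q*: 0.6 + 0.5×75.8621 = 38.5311.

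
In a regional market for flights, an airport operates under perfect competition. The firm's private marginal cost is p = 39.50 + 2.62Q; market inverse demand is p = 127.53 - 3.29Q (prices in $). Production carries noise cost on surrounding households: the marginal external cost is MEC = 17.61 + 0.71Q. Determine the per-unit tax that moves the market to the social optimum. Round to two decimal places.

Social marginal cost = private MC + MEC = 57.11 + 3.33Q.
Set SMC = demand: 57.11 + 3.33Q = 127.53 - 3.29Q → Q* = 10.6375.
The Pigouvian tax equals MEC at Q*: 17.61 + 0.71×10.6375 = 25.1626.

tax = $25.16 per unit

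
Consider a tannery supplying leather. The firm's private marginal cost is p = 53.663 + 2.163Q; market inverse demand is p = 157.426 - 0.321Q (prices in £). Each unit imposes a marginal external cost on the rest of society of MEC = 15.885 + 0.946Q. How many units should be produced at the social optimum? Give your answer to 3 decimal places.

Social marginal cost = private MC + MEC = 69.548 + 3.109Q.
Set SMC = demand: 69.548 + 3.109Q = 157.426 - 0.321Q → Q* = 25.6204.

Q* = 25.620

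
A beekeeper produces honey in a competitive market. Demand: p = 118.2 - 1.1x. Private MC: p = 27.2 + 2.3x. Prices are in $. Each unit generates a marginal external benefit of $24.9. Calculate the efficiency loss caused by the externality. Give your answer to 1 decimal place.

Market equilibrium (private): 27.2 + 2.3x = 118.2 - 1.1x → x_m = 26.7647.
Social marginal cost = private MC − MEB = 2.3 + 2.3x.
Set SMC = demand: 2.3 + 2.3x = 118.2 - 1.1x → x* = 34.0882.
The welfare-loss triangle has base |x_m − x*| and height MEB(x_m) (the vertical gap between SMC and demand is zero at x* and MEB at x_m).
DWL = ½ × 7.3235 × 24.9000 = 91.1776.

DWL = $91.2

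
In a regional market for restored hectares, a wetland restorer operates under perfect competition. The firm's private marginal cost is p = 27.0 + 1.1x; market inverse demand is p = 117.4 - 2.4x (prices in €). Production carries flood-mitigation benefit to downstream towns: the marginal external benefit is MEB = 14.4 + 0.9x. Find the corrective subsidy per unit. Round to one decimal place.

Social marginal cost = private MC − MEB = 12.6 + 0.2x.
Set SMC = demand: 12.6 + 0.2x = 117.4 - 2.4x → x* = 40.3077.
The Pigouvian subsidy equals MEB at x*: 14.4 + 0.9×40.3077 = 50.6769.

subsidy = €50.7 per unit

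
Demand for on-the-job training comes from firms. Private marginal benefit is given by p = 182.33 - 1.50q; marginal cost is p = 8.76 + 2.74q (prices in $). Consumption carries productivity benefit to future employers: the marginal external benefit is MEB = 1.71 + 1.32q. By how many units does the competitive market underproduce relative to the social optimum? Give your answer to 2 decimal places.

19.09 units

Market equilibrium (private): 8.76 + 2.74q = 182.33 - 1.50q → q_m = 40.9363.
Social marginal benefit = demand + MEB = 184.04 - 0.18q.
Set SMB = MC: 184.04 - 0.18q = 8.76 + 2.74q → q* = 60.0274.
Gap = |40.9363 − 60.0274| = 19.0911.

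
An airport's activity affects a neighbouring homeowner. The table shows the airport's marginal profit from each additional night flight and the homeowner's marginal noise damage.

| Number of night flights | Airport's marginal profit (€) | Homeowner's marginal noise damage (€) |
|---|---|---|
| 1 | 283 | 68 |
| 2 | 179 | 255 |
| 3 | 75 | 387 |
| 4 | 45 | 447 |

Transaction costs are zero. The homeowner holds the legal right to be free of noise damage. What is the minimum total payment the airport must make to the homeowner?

Efficient level: marginal profit ≥ marginal noise damage through level 1, so k* = 1.
With the homeowner holding the right, the airport must at least compensate total damage at k*: 68 = 68.

€68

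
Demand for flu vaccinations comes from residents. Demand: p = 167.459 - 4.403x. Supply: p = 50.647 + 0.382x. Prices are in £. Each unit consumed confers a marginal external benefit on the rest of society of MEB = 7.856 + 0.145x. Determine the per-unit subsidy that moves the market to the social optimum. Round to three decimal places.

subsidy = £11.752 per unit

Social marginal benefit = demand + MEB = 175.315 - 4.258x.
Set SMB = MC: 175.315 - 4.258x = 50.647 + 0.382x → x* = 26.8681.
The Pigouvian subsidy equals MEB at x*: 7.856 + 0.145×26.8681 = 11.7519.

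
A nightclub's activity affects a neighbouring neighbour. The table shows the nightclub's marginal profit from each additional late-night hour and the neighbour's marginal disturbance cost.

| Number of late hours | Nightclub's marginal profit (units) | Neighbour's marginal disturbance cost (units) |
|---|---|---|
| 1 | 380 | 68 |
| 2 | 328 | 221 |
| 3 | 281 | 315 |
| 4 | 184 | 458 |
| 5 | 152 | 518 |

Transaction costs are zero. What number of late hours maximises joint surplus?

Bargaining reaches the level where marginal profit last exceeds marginal disturbance cost.
That holds through level 2 (328 ≥ 221) but not at 3 (281 < 315).

2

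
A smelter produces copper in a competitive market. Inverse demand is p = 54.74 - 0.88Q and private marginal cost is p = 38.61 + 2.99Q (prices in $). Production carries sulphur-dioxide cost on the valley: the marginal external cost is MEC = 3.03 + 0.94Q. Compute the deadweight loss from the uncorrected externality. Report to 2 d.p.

Market equilibrium (private): 38.61 + 2.99Q = 54.74 - 0.88Q → Q_m = 4.1680.
Social marginal cost = private MC + MEC = 41.64 + 3.93Q.
Set SMC = demand: 41.64 + 3.93Q = 54.74 - 0.88Q → Q* = 2.7235.
The loss is the area between SMC and demand from Q* to Q_m; with linear curves that's a triangle of height MEC(Q_m).
DWL = ½ × 1.4445 × 6.9479 = 5.0181.

DWL = $5.02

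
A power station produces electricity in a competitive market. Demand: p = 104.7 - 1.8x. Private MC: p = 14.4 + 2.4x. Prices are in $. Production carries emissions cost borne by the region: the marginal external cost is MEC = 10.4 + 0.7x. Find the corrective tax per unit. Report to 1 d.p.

tax = $21.8 per unit

Social marginal cost = private MC + MEC = 24.8 + 3.1x.
Set SMC = demand: 24.8 + 3.1x = 104.7 - 1.8x → x* = 16.3061.
The Pigouvian tax equals MEC at x*: 10.4 + 0.7×16.3061 = 21.8143.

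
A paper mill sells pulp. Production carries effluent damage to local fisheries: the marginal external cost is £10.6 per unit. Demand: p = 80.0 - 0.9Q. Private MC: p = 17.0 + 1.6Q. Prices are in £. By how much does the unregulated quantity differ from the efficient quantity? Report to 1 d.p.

4.2 units

Market equilibrium (private): 17.0 + 1.6Q = 80.0 - 0.9Q → Q_m = 25.2000.
Social marginal cost = private MC + MEC = 27.6 + 1.6Q.
Set SMC = demand: 27.6 + 1.6Q = 80.0 - 0.9Q → Q* = 20.9600.
Gap = |25.2000 − 20.9600| = 4.2400.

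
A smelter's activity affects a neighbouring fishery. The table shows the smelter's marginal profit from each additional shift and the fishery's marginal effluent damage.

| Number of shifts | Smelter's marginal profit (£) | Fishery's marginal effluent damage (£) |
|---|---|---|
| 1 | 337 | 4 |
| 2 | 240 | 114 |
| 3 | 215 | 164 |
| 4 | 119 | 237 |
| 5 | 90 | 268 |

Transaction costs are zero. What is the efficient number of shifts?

3

Bargaining reaches the level where marginal profit last exceeds marginal effluent damage.
That holds through level 3 (215 ≥ 164) but not at 4 (119 < 237).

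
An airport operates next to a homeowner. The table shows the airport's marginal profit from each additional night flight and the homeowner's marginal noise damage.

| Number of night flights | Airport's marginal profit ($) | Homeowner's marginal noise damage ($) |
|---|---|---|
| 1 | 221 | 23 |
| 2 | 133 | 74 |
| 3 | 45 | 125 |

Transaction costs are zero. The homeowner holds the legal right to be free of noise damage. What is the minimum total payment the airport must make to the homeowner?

$97

Efficient level: marginal profit ≥ marginal noise damage through level 2, so k* = 2.
With the homeowner holding the right, the airport must at least compensate total damage at k*: 23 + 74 = 97.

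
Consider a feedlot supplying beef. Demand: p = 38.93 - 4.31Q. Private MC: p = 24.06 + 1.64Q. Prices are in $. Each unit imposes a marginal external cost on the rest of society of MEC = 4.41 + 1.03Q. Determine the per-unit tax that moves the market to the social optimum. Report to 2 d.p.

tax = $5.95 per unit

Social marginal cost = private MC + MEC = 28.47 + 2.67Q.
Set SMC = demand: 28.47 + 2.67Q = 38.93 - 4.31Q → Q* = 1.4986.
The Pigouvian tax equals MEC at Q*: 4.41 + 1.03×1.4986 = 5.9536.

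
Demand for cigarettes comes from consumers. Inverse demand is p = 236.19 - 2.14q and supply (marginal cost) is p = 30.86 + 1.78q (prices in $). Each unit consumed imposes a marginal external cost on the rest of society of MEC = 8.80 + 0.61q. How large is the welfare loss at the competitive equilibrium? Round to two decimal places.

Market equilibrium (private): 30.86 + 1.78q = 236.19 - 2.14q → q_m = 52.3801.
Social marginal benefit = demand − MEC = 227.39 - 2.75q.
Set SMB = MC: 227.39 - 2.75q = 30.86 + 1.78q → q* = 43.3841.
The welfare-loss triangle has base |q_m − q*| and height MEC(q_m) (the vertical gap between SMB and MC is zero at q* and MEC at q_m).
DWL = ½ × 8.9960 × 40.7519 = 183.3020.

DWL = $183.30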